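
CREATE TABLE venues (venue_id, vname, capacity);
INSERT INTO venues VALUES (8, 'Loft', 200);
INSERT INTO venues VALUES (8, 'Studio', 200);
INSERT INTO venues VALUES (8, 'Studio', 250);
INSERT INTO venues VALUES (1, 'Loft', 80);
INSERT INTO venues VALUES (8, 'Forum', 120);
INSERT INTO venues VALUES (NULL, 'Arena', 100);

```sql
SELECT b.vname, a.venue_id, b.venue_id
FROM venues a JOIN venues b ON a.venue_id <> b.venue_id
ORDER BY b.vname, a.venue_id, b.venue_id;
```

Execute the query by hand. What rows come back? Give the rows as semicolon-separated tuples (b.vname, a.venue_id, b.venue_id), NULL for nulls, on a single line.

INNER JOIN keeps only pairs where the ON condition holds.
Matching on a.venue_id <> b.venue_id. A NULL in a compared column never satisfies the condition.
- a (venue_id=8) pairs with 1 row(s) of b.
- a (venue_id=8) pairs with 1 row(s) of b.
- a (venue_id=8) pairs with 1 row(s) of b.
- a (venue_id=1) pairs with 4 row(s) of b.
- a (venue_id=8) pairs with 1 row(s) of b.
- a (venue_id=NULL) has no partner → excluded.
After projecting and ordering:
b.vname | a.venue_id | b.venue_id
Forum | 1 | 8
Loft | 1 | 8
Loft | 8 | 1
Loft | 8 | 1
Loft | 8 | 1
Loft | 8 | 1
Studio | 1 | 8
Studio | 1 | 8

(Forum, 1, 8); (Loft, 1, 8); (Loft, 8, 1); (Loft, 8, 1); (Loft, 8, 1); (Loft, 8, 1); (Studio, 1, 8); (Studio, 1, 8)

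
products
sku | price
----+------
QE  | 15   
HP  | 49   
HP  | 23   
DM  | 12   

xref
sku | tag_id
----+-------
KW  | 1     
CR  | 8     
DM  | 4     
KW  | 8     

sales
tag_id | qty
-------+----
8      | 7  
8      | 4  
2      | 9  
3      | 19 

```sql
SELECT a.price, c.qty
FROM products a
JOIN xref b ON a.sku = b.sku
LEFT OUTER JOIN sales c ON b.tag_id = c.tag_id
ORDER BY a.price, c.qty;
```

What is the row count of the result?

1

Evaluate left to right. First `products a INNER JOIN xref b` on sku: 1 row(s).
Then LEFT JOIN `sales c` on tag_id: each of those 1 rows is kept; rows whose b.tag_id has no match in c get NULL for c's columns.
Result: 1 row(s).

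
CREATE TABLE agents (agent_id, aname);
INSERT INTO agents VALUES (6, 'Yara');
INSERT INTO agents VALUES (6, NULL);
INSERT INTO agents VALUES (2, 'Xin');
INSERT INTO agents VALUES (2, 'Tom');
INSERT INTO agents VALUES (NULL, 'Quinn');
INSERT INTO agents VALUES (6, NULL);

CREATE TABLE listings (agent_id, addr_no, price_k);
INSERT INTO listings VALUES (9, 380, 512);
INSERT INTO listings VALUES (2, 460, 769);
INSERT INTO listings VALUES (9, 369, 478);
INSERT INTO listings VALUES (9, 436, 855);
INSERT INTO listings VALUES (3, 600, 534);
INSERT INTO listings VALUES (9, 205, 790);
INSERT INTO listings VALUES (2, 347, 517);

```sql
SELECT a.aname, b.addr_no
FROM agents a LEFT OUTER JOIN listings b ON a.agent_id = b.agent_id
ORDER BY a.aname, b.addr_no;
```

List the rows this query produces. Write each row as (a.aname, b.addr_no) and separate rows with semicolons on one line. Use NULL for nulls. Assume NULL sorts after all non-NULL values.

(Quinn, NULL); (Tom, 347); (Tom, 460); (Xin, 347); (Xin, 460); (Yara, NULL); (NULL, NULL); (NULL, NULL)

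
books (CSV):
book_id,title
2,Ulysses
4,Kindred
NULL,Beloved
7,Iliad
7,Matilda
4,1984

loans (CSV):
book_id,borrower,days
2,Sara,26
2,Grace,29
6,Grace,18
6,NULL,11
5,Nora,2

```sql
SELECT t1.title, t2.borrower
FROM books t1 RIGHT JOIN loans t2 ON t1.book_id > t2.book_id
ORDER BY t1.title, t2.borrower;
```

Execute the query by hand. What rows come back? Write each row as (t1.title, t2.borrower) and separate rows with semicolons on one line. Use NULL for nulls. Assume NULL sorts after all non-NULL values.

RIGHT JOIN keeps every row from `loans`; unmatched rows get NULL for `books`'s columns.
Matching on t1.book_id > t2.book_id. A NULL in a compared column never satisfies the condition.
- t1 (book_id=2) has no partner in t2.
- t1 (book_id=4) pairs with 2 row(s) of t2.
- t1 (book_id=NULL) has no partner in t2.
- t1 (book_id=7) pairs with 5 row(s) of t2.
- t1 (book_id=7) pairs with 5 row(s) of t2.
- t1 (book_id=4) pairs with 2 row(s) of t2.
- every t2 row matched at least one t1 row.

(1984, Grace); (1984, Sara); (Iliad, Grace); (Iliad, Grace); (Iliad, Nora); (Iliad, Sara); (Iliad, NULL); (Kindred, Grace); (Kindred, Sara); (Matilda, Grace); (Matilda, Grace); (Matilda, Nora); (Matilda, Sara); (Matilda, NULL)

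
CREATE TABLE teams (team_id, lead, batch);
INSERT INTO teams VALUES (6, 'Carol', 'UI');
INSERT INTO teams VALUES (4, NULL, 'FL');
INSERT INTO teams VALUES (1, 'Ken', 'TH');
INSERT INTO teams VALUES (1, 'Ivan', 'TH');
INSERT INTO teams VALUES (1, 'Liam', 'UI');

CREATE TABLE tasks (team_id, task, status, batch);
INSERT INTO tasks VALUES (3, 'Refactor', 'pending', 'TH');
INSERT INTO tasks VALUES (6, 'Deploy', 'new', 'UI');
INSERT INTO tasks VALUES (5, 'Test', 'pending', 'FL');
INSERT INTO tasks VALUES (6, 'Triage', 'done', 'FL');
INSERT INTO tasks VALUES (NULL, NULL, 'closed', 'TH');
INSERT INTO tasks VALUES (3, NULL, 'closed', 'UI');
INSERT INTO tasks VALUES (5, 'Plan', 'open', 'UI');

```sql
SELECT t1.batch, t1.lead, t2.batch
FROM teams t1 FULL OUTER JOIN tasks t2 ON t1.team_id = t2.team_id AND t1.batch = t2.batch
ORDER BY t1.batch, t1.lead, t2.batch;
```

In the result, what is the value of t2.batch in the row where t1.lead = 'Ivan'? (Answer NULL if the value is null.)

NULL

FULL OUTER JOIN keeps every row from both sides; unmatched rows get NULL for the other side's columns.
Matching on t1.team_id = t2.team_id AND t1.batch = t2.batch. A NULL in a compared column never satisfies the condition.
Matched pairs: 1; unmatched t1 rows kept: 4; unmatched t2 rows kept: 6.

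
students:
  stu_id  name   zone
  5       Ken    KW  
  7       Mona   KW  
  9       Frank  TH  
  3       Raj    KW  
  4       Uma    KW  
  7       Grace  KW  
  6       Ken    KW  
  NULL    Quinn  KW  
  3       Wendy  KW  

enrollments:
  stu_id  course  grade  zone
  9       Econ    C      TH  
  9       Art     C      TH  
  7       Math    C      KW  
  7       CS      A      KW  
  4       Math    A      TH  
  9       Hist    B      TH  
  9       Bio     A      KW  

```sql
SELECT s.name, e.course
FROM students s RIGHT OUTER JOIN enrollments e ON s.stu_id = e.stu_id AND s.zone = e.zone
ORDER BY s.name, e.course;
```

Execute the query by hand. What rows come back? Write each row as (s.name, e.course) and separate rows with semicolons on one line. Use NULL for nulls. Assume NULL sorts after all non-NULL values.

(Frank, Art); (Frank, Econ); (Frank, Hist); (Grace, CS); (Grace, Math); (Mona, CS); (Mona, Math); (NULL, Bio); (NULL, Math)

RIGHT JOIN keeps every row from `enrollments`; unmatched rows get NULL for `students`'s columns.
Matching on s.stu_id = e.stu_id AND s.zone = e.zone. A NULL in a compared column never satisfies the condition.
- s[0] stu_id=5, zone=KW → no match.
- s[1] stu_id=7, zone=KW → 2 match(es) in e → 2 row(s).
- s[2] stu_id=9, zone=TH → 3 match(es) in e → 3 row(s).
- s[3] stu_id=3, zone=KW → no match.
- s[4] stu_id=4, zone=KW → no match.
- s[5] stu_id=7, zone=KW → 2 match(es) in e → 2 row(s).
- s[6] stu_id=6, zone=KW → no match.
- s[7] stu_id=NULL, zone=KW → no match.
- s[8] stu_id=3, zone=KW → no match.
- 2 e row(s) had no s match → kept, s columns NULL.
After projecting and ordering:
s.name | e.course
Frank | Art
Frank | Econ
Frank | Hist
Grace | CS
Grace | Math
Mona | CS
Mona | Math
NULL | Bio
NULL | Math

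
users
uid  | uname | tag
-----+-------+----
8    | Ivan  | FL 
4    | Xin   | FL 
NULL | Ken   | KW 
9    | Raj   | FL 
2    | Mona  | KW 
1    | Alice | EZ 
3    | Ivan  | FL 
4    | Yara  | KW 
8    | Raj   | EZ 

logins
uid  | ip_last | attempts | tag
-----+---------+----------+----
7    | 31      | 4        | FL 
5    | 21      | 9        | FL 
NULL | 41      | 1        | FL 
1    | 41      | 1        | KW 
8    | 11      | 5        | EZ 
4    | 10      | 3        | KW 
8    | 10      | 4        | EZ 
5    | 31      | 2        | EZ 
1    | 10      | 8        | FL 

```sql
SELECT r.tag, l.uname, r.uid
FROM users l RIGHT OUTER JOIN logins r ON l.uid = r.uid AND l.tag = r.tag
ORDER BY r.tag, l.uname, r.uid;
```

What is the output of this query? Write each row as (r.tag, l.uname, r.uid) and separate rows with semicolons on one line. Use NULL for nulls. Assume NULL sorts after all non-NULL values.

(EZ, Raj, 8); (EZ, Raj, 8); (EZ, NULL, 5); (FL, NULL, 1); (FL, NULL, 5); (FL, NULL, 7); (FL, NULL, NULL); (KW, Yara, 4); (KW, NULL, 1)

RIGHT JOIN keeps every row from `logins`; unmatched rows get NULL for `users`'s columns.
Matching on l.uid = r.uid AND l.tag = r.tag. A NULL in a compared column never satisfies the condition.
- l[0] uid=8, tag=FL → no match.
- l[1] uid=4, tag=FL → no match.
- l[2] uid=NULL, tag=KW → no match.
- l[3] uid=9, tag=FL → no match.
- l[4] uid=2, tag=KW → no match.
- l[5] uid=1, tag=EZ → no match.
- l[6] uid=3, tag=FL → no match.
- l[7] uid=4, tag=KW → 1 match(es) in r → 1 row(s).
- l[8] uid=8, tag=EZ → 2 match(es) in r → 2 row(s).
- plus 6 unmatched r row(s), each kept with NULL l columns.
After projecting and ordering:
r.tag | l.uname | r.uid
EZ | Raj | 8
EZ | Raj | 8
EZ | NULL | 5
FL | NULL | 1
FL | NULL | 5
FL | NULL | 7
FL | NULL | NULL
KW | Yara | 4
KW | NULL | 1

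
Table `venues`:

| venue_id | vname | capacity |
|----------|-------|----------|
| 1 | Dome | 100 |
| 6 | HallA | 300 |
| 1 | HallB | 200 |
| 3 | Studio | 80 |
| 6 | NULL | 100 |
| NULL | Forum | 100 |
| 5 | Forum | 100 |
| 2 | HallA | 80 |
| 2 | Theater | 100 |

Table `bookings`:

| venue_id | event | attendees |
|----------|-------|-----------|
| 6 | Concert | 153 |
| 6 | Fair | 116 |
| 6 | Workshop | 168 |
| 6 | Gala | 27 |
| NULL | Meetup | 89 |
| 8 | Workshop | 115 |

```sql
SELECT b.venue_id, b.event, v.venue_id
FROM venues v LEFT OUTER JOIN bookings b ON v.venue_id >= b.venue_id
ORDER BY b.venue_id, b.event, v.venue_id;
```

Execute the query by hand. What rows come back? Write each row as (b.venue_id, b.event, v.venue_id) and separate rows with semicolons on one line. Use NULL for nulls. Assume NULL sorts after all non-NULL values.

LEFT JOIN keeps every row from `venues`; unmatched rows get NULL for `bookings`'s columns.
Matching on v.venue_id >= b.venue_id. A NULL in a compared column never satisfies the condition.
- v row (venue_id=1): no match → kept, b columns NULL.
- v row (venue_id=6): matches 4 b row(s) → 4 output row(s).
- v row (venue_id=1): no match → kept, b columns NULL.
- v row (venue_id=3): no match → kept, b columns NULL.
- v row (venue_id=6): matches 4 b row(s) → 4 output row(s).
- v row (venue_id=NULL): no match → kept, b columns NULL.
- v row (venue_id=5): no match → kept, b columns NULL.
- v row (venue_id=2): no match → kept, b columns NULL.
- v row (venue_id=2): no match → kept, b columns NULL.

(6, Concert, 6); (6, Concert, 6); (6, Fair, 6); (6, Fair, 6); (6, Gala, 6); (6, Gala, 6); (6, Workshop, 6); (6, Workshop, 6); (NULL, NULL, 1); (NULL, NULL, 1); (NULL, NULL, 2); (NULL, NULL, 2); (NULL, NULL, 3); (NULL, NULL, 5); (NULL, NULL, NULL)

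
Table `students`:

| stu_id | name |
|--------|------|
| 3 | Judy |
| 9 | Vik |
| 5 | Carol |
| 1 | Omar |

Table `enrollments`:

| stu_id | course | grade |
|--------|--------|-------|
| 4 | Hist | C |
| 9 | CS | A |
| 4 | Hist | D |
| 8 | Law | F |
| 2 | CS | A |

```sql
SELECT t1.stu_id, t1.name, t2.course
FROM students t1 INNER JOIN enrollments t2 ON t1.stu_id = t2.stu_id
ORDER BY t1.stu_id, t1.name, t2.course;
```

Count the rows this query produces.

1

INNER JOIN keeps only pairs where the ON condition holds.
Matching on t1.stu_id = t2.stu_id.
- t1 row (stu_id=3): no match → dropped.
- t1 row (stu_id=9): matches 1 t2 row(s) → 1 output row(s).
- t1 row (stu_id=5): no match → dropped.
- t1 row (stu_id=1): no match → dropped.
Total: 1 rows.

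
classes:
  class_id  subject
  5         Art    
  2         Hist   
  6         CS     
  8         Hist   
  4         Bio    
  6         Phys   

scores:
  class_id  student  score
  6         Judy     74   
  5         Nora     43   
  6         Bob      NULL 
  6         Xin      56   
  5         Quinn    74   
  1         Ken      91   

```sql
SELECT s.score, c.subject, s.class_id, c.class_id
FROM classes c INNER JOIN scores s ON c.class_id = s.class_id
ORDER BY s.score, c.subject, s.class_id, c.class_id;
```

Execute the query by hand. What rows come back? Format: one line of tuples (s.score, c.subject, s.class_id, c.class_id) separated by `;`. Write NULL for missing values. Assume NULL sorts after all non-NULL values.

(43, Art, 5, 5); (56, CS, 6, 6); (56, Phys, 6, 6); (74, Art, 5, 5); (74, CS, 6, 6); (74, Phys, 6, 6); (NULL, CS, 6, 6); (NULL, Phys, 6, 6)

INNER JOIN keeps only pairs where the ON condition holds.
Matching on c.class_id = s.class_id.
Matched pairs: 8.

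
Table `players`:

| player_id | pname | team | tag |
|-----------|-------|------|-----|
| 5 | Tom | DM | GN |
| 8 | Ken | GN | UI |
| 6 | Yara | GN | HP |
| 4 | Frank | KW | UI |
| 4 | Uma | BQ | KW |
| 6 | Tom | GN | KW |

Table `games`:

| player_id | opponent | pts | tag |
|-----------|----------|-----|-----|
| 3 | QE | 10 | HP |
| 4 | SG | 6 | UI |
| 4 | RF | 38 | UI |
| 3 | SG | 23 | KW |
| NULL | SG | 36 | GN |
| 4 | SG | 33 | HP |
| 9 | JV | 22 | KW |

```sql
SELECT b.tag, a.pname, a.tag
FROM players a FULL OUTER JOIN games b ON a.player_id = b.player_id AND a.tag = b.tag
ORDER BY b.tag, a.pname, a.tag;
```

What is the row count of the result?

12

FULL OUTER JOIN keeps every row from both sides; unmatched rows get NULL for the other side's columns.
Matching on a.player_id = b.player_id AND a.tag = b.tag. A NULL in a compared column never satisfies the condition.
- a (player_id=5, tag=GN) has no partner → padded with NULL.
- a (player_id=8, tag=UI) has no partner → padded with NULL.
- a (player_id=6, tag=HP) has no partner → padded with NULL.
- a (player_id=4, tag=UI) pairs with 2 row(s) of b.
- a (player_id=4, tag=KW) has no partner → padded with NULL.
- a (player_id=6, tag=KW) has no partner → padded with NULL.
- plus 5 unmatched b row(s), each kept with NULL a columns.
Total: 2 matched + 10 padded = 12 rows.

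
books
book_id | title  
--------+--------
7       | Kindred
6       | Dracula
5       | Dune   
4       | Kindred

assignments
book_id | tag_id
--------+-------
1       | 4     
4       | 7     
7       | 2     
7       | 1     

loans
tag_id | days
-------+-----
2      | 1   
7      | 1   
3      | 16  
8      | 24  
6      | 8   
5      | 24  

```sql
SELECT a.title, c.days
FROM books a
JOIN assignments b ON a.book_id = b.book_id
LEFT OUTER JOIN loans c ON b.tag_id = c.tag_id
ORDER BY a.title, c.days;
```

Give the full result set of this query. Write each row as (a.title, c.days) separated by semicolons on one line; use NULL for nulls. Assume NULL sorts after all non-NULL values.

Joins associate left-to-right: books INNER JOIN assignments on book_id gives 3 intermediate row(s).
Then LEFT JOIN `loans c` on tag_id: each of those 3 rows is kept; rows whose b.tag_id has no match in c get NULL for c's columns.

(Kindred, 1); (Kindred, 1); (Kindred, NULL)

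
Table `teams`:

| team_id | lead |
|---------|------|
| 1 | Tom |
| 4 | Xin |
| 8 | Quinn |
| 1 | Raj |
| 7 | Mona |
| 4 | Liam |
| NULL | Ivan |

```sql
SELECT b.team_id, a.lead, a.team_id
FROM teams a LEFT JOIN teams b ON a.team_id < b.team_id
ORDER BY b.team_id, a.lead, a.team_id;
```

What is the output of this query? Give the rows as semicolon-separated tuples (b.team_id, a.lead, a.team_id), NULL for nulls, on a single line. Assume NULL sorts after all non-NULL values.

LEFT JOIN keeps every row from `teams a`; unmatched rows get NULL for `teams b`'s columns.
Matching on a.team_id < b.team_id. A NULL in a compared column never satisfies the condition.
- a row (team_id=1): matches 4 b row(s) → 4 output row(s).
- a row (team_id=4): matches 2 b row(s) → 2 output row(s).
- a row (team_id=8): no match → kept, b columns NULL.
- a row (team_id=1): matches 4 b row(s) → 4 output row(s).
- a row (team_id=7): matches 1 b row(s) → 1 output row(s).
- a row (team_id=4): matches 2 b row(s) → 2 output row(s).
- a row (team_id=NULL): no match → kept, b columns NULL.

(4, Raj, 1); (4, Raj, 1); (4, Tom, 1); (4, Tom, 1); (7, Liam, 4); (7, Raj, 1); (7, Tom, 1); (7, Xin, 4); (8, Liam, 4); (8, Mona, 7); (8, Raj, 1); (8, Tom, 1); (8, Xin, 4); (NULL, Ivan, NULL); (NULL, Quinn, 8)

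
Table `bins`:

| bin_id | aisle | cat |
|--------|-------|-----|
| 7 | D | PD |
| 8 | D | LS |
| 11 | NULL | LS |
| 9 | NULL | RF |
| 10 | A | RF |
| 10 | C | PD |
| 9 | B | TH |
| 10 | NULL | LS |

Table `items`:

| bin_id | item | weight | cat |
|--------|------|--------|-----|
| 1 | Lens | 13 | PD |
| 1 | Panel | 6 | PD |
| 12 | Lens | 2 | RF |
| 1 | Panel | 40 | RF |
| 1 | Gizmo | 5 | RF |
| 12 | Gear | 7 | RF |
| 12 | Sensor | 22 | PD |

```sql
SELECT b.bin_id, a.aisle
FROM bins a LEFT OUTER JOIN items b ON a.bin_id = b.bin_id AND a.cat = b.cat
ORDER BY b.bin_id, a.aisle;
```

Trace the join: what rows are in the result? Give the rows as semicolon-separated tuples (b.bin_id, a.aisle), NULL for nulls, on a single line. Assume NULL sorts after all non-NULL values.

(NULL, A); (NULL, B); (NULL, C); (NULL, D); (NULL, D); (NULL, NULL); (NULL, NULL); (NULL, NULL)

LEFT JOIN keeps every row from `bins`; unmatched rows get NULL for `items`'s columns.
Matching on a.bin_id = b.bin_id AND a.cat = b.cat.
Matched pairs: 0; unmatched a rows kept: 8.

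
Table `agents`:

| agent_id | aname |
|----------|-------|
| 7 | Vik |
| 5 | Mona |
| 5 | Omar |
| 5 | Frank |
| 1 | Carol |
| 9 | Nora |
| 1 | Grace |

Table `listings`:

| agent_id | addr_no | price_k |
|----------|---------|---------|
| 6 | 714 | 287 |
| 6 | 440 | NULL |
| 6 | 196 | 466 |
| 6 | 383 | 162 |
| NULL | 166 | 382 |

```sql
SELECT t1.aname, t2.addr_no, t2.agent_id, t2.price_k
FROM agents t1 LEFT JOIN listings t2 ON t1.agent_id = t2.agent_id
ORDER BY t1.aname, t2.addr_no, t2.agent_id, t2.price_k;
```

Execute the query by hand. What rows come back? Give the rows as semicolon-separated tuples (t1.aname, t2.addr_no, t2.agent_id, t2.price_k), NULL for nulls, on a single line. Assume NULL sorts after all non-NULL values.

LEFT JOIN keeps every row from `agents`; unmatched rows get NULL for `listings`'s columns.
Matching on t1.agent_id = t2.agent_id. A NULL in a compared column never satisfies the condition.
- t1 (agent_id=7) has no partner → padded with NULL.
- t1 (agent_id=5) has no partner → padded with NULL.
- t1 (agent_id=5) has no partner → padded with NULL.
- t1 (agent_id=5) has no partner → padded with NULL.
- t1 (agent_id=1) has no partner → padded with NULL.
- t1 (agent_id=9) has no partner → padded with NULL.
- t1 (agent_id=1) has no partner → padded with NULL.
After projecting and ordering:
t1.aname | t2.addr_no | t2.agent_id | t2.price_k
Carol | NULL | NULL | NULL
Frank | NULL | NULL | NULL
Grace | NULL | NULL | NULL
Mona | NULL | NULL | NULL
Nora | NULL | NULL | NULL
Omar | NULL | NULL | NULL
Vik | NULL | NULL | NULL

(Carol, NULL, NULL, NULL); (Frank, NULL, NULL, NULL); (Grace, NULL, NULL, NULL); (Mona, NULL, NULL, NULL); (Nora, NULL, NULL, NULL); (Omar, NULL, NULL, NULL); (Vik, NULL, NULL, NULL)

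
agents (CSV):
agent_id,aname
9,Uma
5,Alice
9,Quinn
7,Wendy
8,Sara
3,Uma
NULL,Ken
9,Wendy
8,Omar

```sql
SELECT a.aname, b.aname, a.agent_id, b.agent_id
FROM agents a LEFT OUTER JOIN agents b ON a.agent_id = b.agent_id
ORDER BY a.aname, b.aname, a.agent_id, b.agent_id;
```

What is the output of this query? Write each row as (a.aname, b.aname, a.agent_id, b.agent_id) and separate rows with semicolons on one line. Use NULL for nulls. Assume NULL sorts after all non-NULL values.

LEFT JOIN keeps every row from `agents a`; unmatched rows get NULL for `agents b`'s columns.
Matching on a.agent_id = b.agent_id. A NULL in a compared column never satisfies the condition.
- a (agent_id=9) pairs with 3 row(s) of b.
- a (agent_id=5) pairs with 1 row(s) of b.
- a (agent_id=9) pairs with 3 row(s) of b.
- a (agent_id=7) pairs with 1 row(s) of b.
- a (agent_id=8) pairs with 2 row(s) of b.
- a (agent_id=3) pairs with 1 row(s) of b.
- a (agent_id=NULL) has no partner → padded with NULL.
- a (agent_id=9) pairs with 3 row(s) of b.
- a (agent_id=8) pairs with 2 row(s) of b.

(Alice, Alice, 5, 5); (Ken, NULL, NULL, NULL); (Omar, Omar, 8, 8); (Omar, Sara, 8, 8); (Quinn, Quinn, 9, 9); (Quinn, Uma, 9, 9); (Quinn, Wendy, 9, 9); (Sara, Omar, 8, 8); (Sara, Sara, 8, 8); (Uma, Quinn, 9, 9); (Uma, Uma, 3, 3); (Uma, Uma, 9, 9); (Uma, Wendy, 9, 9); (Wendy, Quinn, 9, 9); (Wendy, Uma, 9, 9); (Wendy, Wendy, 7, 7); (Wendy, Wendy, 9, 9)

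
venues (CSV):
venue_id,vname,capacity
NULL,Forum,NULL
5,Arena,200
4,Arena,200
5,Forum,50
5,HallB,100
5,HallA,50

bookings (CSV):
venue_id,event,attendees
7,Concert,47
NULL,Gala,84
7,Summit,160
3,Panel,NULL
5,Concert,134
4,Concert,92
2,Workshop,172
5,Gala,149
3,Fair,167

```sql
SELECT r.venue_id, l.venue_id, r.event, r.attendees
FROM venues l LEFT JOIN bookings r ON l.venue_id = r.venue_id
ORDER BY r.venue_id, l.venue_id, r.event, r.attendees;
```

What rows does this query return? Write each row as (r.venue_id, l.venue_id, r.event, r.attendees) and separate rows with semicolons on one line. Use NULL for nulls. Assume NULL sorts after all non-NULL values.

LEFT JOIN keeps every row from `venues`; unmatched rows get NULL for `bookings`'s columns.
Matching on l.venue_id = r.venue_id. A NULL in a compared column never satisfies the condition.
- l row (venue_id=NULL): no match → kept, r columns NULL.
- l row (venue_id=5): matches 2 r row(s) → 2 output row(s).
- l row (venue_id=4): matches 1 r row(s) → 1 output row(s).
- l row (venue_id=5): matches 2 r row(s) → 2 output row(s).
- l row (venue_id=5): matches 2 r row(s) → 2 output row(s).
- l row (venue_id=5): matches 2 r row(s) → 2 output row(s).
After projecting and ordering:
r.venue_id | l.venue_id | r.event | r.attendees
4 | 4 | Concert | 92
5 | 5 | Concert | 134
5 | 5 | Concert | 134
5 | 5 | Concert | 134
5 | 5 | Concert | 134
5 | 5 | Gala | 149
5 | 5 | Gala | 149
5 | 5 | Gala | 149
5 | 5 | Gala | 149
NULL | NULL | NULL | NULL

(4, 4, Concert, 92); (5, 5, Concert, 134); (5, 5, Concert, 134); (5, 5, Concert, 134); (5, 5, Concert, 134); (5, 5, Gala, 149); (5, 5, Gala, 149); (5, 5, Gala, 149); (5, 5, Gala, 149); (NULL, NULL, NULL, NULL)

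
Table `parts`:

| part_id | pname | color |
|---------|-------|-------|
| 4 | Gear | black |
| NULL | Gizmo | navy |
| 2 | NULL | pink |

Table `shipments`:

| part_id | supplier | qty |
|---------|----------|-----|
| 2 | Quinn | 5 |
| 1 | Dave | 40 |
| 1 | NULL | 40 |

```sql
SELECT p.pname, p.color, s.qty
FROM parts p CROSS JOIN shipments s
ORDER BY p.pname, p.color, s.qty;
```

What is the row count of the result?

CROSS JOIN pairs every row of `parts` with every row of `shipments`: 3 × 3 = 9 rows.

9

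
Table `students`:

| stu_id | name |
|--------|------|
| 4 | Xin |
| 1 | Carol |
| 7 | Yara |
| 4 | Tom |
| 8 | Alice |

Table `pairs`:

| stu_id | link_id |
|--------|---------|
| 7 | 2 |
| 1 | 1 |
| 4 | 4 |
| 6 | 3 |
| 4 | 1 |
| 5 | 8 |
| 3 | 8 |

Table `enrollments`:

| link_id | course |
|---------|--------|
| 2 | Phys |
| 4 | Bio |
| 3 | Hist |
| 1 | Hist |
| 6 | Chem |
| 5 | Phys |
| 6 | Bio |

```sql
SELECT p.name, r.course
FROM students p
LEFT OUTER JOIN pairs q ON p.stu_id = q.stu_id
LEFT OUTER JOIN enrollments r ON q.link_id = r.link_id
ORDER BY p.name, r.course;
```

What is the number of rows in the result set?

7

Step 1 — p LEFT JOIN q on stu_id → 7 row(s).
Then LEFT JOIN `enrollments r` on link_id: each of those 7 rows is kept; rows whose q.link_id has no match in r get NULL for r's columns.
Result: 7 row(s).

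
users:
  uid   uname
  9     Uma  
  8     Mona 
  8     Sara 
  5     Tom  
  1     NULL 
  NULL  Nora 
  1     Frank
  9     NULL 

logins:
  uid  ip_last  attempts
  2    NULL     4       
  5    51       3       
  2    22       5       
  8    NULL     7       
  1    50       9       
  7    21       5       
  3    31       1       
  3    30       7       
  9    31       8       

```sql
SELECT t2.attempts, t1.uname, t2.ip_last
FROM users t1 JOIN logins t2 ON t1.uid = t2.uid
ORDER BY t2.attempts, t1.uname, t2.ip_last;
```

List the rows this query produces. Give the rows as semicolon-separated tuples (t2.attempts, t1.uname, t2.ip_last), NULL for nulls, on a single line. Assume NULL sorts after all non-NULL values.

INNER JOIN keeps only pairs where the ON condition holds.
Matching on t1.uid = t2.uid. A NULL in a compared column never satisfies the condition.
- t1[0] uid=9 → 1 match(es) in t2 → 1 row(s).
- t1[1] uid=8 → 1 match(es) in t2 → 1 row(s).
- t1[2] uid=8 → 1 match(es) in t2 → 1 row(s).
- t1[3] uid=5 → 1 match(es) in t2 → 1 row(s).
- t1[4] uid=1 → 1 match(es) in t2 → 1 row(s).
- t1[5] uid=NULL → no match; dropped.
- t1[6] uid=1 → 1 match(es) in t2 → 1 row(s).
- t1[7] uid=9 → 1 match(es) in t2 → 1 row(s).
After projecting and ordering:
t2.attempts | t1.uname | t2.ip_last
3 | Tom | 51
7 | Mona | NULL
7 | Sara | NULL
8 | Uma | 31
8 | NULL | 31
9 | Frank | 50
9 | NULL | 50

(3, Tom, 51); (7, Mona, NULL); (7, Sara, NULL); (8, Uma, 31); (8, NULL, 31); (9, Frank, 50); (9, NULL, 50)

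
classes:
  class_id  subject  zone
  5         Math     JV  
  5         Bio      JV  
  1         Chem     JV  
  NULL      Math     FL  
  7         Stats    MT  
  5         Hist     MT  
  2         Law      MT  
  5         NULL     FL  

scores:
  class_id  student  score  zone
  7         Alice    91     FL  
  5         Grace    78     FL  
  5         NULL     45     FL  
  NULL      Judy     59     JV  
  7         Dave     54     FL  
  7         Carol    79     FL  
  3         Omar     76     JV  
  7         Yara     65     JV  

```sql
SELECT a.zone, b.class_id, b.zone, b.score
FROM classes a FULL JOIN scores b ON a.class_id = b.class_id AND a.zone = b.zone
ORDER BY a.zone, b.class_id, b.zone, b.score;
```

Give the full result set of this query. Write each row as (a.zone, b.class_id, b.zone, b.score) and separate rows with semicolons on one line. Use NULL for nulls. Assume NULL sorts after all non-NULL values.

(FL, 5, FL, 45); (FL, 5, FL, 78); (FL, NULL, NULL, NULL); (JV, NULL, NULL, NULL); (JV, NULL, NULL, NULL); (JV, NULL, NULL, NULL); (MT, NULL, NULL, NULL); (MT, NULL, NULL, NULL); (MT, NULL, NULL, NULL); (NULL, 3, JV, 76); (NULL, 7, FL, 54); (NULL, 7, FL, 79); (NULL, 7, FL, 91); (NULL, 7, JV, 65); (NULL, NULL, JV, 59)

FULL OUTER JOIN keeps every row from both sides; unmatched rows get NULL for the other side's columns.
Matching on a.class_id = b.class_id AND a.zone = b.zone. A NULL in a compared column never satisfies the condition.
Matched pairs: 2; unmatched a rows kept: 7; unmatched b rows kept: 6.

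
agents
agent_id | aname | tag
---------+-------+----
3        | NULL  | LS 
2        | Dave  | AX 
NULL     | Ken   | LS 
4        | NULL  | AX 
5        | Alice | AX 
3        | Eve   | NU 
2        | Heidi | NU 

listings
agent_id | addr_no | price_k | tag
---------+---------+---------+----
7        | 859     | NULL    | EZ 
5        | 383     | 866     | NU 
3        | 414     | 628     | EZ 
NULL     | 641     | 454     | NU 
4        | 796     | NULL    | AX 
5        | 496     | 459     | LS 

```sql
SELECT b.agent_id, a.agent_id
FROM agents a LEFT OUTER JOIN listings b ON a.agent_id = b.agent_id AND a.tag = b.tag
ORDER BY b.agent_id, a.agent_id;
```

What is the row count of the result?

LEFT JOIN keeps every row from `agents`; unmatched rows get NULL for `listings`'s columns.
Matching on a.agent_id = b.agent_id AND a.tag = b.tag. A NULL in a compared column never satisfies the condition.
- a[0] agent_id=3, tag=LS → no match; kept with NULLs on the b side.
- a[1] agent_id=2, tag=AX → no match; kept with NULLs on the b side.
- a[2] agent_id=NULL, tag=LS → no match; kept with NULLs on the b side.
- a[3] agent_id=4, tag=AX → 1 match(es) in b → 1 row(s).
- a[4] agent_id=5, tag=AX → no match; kept with NULLs on the b side.
- a[5] agent_id=3, tag=NU → no match; kept with NULLs on the b side.
- a[6] agent_id=2, tag=NU → no match; kept with NULLs on the b side.
Total: 1 matched + 6 padded = 7 rows.

7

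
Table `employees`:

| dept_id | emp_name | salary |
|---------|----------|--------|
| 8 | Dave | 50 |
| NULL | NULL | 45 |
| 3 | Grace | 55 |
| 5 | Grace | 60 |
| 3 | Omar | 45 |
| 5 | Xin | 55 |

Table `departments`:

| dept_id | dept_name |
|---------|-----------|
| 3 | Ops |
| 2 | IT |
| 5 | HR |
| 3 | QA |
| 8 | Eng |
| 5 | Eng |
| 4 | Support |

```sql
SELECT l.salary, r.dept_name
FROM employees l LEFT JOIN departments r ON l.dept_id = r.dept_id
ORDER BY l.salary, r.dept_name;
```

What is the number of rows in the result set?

LEFT JOIN keeps every row from `employees`; unmatched rows get NULL for `departments`'s columns.
Matching on l.dept_id = r.dept_id. A NULL in a compared column never satisfies the condition.
- l row (dept_id=8): matches 1 r row(s) → 1 output row(s).
- l row (dept_id=NULL): no match → kept, r columns NULL.
- l row (dept_id=3): matches 2 r row(s) → 2 output row(s).
- l row (dept_id=5): matches 2 r row(s) → 2 output row(s).
- l row (dept_id=3): matches 2 r row(s) → 2 output row(s).
- l row (dept_id=5): matches 2 r row(s) → 2 output row(s).
Total: 9 matched + 1 padded = 10 rows.

10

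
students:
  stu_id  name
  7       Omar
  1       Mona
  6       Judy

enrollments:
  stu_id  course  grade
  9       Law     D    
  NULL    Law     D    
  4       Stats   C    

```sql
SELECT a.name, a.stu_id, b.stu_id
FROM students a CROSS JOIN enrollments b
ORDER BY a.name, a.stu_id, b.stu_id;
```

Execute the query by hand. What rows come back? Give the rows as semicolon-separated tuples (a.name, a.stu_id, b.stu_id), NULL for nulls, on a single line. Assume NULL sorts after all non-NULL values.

(Judy, 6, 4); (Judy, 6, 9); (Judy, 6, NULL); (Mona, 1, 4); (Mona, 1, 9); (Mona, 1, NULL); (Omar, 7, 4); (Omar, 7, 9); (Omar, 7, NULL)

CROSS JOIN pairs every row of `students` with every row of `enrollments`: 3 × 3 = 9 rows.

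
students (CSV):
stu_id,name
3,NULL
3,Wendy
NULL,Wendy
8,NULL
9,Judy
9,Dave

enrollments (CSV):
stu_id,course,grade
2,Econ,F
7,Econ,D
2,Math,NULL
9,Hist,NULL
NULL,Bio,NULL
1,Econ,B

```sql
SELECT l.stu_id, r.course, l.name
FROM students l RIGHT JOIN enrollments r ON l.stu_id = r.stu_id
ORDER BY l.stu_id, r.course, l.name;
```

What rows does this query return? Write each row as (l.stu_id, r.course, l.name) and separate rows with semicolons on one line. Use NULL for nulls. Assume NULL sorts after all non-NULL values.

(9, Hist, Dave); (9, Hist, Judy); (NULL, Bio, NULL); (NULL, Econ, NULL); (NULL, Econ, NULL); (NULL, Econ, NULL); (NULL, Math, NULL)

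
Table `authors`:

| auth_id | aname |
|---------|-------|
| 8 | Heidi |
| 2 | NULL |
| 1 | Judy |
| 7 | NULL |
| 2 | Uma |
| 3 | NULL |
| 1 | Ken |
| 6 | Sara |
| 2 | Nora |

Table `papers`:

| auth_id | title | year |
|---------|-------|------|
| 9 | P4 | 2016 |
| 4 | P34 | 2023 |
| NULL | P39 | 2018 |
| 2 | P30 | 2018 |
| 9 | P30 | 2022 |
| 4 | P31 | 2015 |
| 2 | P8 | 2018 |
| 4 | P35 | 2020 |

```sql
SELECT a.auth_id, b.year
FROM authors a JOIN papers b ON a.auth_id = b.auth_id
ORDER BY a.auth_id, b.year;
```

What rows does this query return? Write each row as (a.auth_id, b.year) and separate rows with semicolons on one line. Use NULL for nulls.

INNER JOIN keeps only pairs where the ON condition holds.
Matching on a.auth_id = b.auth_id. A NULL in a compared column never satisfies the condition.
- auth_id=8: no matching b row, dropped.
- auth_id=2: 2 matching b row(s), so 2 row(s) emitted.
- auth_id=1: no matching b row, dropped.
- auth_id=7: no matching b row, dropped.
- auth_id=2: 2 matching b row(s), so 2 row(s) emitted.
- auth_id=3: no matching b row, dropped.
- auth_id=1: no matching b row, dropped.
- auth_id=6: no matching b row, dropped.
- auth_id=2: 2 matching b row(s), so 2 row(s) emitted.
After projecting and ordering:
a.auth_id | b.year
2 | 2018
2 | 2018
2 | 2018
2 | 2018
2 | 2018
2 | 2018

(2, 2018); (2, 2018); (2, 2018); (2, 2018); (2, 2018); (2, 2018)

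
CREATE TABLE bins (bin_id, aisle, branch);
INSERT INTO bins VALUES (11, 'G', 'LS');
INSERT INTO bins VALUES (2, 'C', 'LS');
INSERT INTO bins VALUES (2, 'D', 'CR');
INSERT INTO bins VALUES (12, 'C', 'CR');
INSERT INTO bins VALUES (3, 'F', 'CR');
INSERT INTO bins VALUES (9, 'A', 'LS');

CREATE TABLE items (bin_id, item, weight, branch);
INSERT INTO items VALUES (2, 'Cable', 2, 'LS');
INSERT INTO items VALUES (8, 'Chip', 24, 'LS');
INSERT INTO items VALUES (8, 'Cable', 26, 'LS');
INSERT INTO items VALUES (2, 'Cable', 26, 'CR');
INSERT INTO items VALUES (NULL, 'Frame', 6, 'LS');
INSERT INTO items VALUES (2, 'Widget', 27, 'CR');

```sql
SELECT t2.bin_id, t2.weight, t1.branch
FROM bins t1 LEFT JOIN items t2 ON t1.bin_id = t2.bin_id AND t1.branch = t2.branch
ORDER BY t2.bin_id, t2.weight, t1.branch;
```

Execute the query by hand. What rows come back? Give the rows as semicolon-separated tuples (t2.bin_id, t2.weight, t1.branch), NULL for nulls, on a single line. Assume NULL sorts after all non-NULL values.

LEFT JOIN keeps every row from `bins`; unmatched rows get NULL for `items`'s columns.
Matching on t1.bin_id = t2.bin_id AND t1.branch = t2.branch. A NULL in a compared column never satisfies the condition.
- t1 (bin_id=11, branch=LS) has no partner → padded with NULL.
- t1 (bin_id=2, branch=LS) pairs with 1 row(s) of t2.
- t1 (bin_id=2, branch=CR) pairs with 2 row(s) of t2.
- t1 (bin_id=12, branch=CR) has no partner → padded with NULL.
- t1 (bin_id=3, branch=CR) has no partner → padded with NULL.
- t1 (bin_id=9, branch=LS) has no partner → padded with NULL.
After projecting and ordering:
t2.bin_id | t2.weight | t1.branch
2 | 2 | LS
2 | 26 | CR
2 | 27 | CR
NULL | NULL | CR
NULL | NULL | CR
NULL | NULL | LS
NULL | NULL | LS

(2, 2, LS); (2, 26, CR); (2, 27, CR); (NULL, NULL, CR); (NULL, NULL, CR); (NULL, NULL, LS); (NULL, NULL, LS)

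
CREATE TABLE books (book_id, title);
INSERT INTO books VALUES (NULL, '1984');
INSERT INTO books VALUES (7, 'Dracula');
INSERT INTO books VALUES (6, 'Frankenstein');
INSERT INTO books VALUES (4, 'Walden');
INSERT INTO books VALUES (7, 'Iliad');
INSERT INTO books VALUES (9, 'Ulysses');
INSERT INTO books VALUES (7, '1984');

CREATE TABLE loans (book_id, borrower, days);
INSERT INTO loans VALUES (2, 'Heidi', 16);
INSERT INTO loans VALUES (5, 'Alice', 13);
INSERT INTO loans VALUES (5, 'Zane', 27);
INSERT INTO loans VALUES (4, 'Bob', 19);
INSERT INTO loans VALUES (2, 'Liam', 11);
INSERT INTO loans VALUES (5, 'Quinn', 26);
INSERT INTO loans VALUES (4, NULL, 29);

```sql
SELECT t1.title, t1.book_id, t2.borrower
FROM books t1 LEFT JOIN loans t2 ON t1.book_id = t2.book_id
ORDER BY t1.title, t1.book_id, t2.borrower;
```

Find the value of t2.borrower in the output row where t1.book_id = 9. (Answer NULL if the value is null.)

LEFT JOIN keeps every row from `books`; unmatched rows get NULL for `loans`'s columns.
Matching on t1.book_id = t2.book_id. A NULL in a compared column never satisfies the condition.
- t1[0] book_id=NULL → no match; kept with NULLs on the t2 side.
- t1[1] book_id=7 → no match; kept with NULLs on the t2 side.
- t1[2] book_id=6 → no match; kept with NULLs on the t2 side.
- t1[3] book_id=4 → 2 match(es) in t2 → 2 row(s).
- t1[4] book_id=7 → no match; kept with NULLs on the t2 side.
- t1[5] book_id=9 → no match; kept with NULLs on the t2 side.
- t1[6] book_id=7 → no match; kept with NULLs on the t2 side.

NULL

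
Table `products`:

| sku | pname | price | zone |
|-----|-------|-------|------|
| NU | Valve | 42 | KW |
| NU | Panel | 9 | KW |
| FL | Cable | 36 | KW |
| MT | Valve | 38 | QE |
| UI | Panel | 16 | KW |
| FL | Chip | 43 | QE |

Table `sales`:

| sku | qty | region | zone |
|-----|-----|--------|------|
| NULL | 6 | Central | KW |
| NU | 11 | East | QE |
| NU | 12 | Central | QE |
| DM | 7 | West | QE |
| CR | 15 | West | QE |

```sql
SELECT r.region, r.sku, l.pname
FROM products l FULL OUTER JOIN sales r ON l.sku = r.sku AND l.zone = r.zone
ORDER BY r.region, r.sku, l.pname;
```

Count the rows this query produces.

FULL OUTER JOIN keeps every row from both sides; unmatched rows get NULL for the other side's columns.
Matching on l.sku = r.sku AND l.zone = r.zone. A NULL in a compared column never satisfies the condition.
- l (sku=NU, zone=KW) has no partner → padded with NULL.
- l (sku=NU, zone=KW) has no partner → padded with NULL.
- l (sku=FL, zone=KW) has no partner → padded with NULL.
- l (sku=MT, zone=QE) has no partner → padded with NULL.
- l (sku=UI, zone=KW) has no partner → padded with NULL.
- l (sku=FL, zone=QE) has no partner → padded with NULL.
- plus 5 unmatched r row(s), each kept with NULL l columns.
Total: 0 matched + 11 padded = 11 rows.

11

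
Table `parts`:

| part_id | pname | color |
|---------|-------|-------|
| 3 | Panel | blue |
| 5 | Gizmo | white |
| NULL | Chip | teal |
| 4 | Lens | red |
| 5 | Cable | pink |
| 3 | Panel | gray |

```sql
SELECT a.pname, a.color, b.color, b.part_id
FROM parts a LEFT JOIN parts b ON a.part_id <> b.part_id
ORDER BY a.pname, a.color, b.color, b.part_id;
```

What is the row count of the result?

LEFT JOIN keeps every row from `parts a`; unmatched rows get NULL for `parts b`'s columns.
Matching on a.part_id <> b.part_id. A NULL in a compared column never satisfies the condition.
- part_id=3: 3 matching b row(s), so 3 row(s) emitted.
- part_id=5: 3 matching b row(s), so 3 row(s) emitted.
- part_id=NULL: no b row matches, row kept with b columns NULL.
- part_id=4: 4 matching b row(s), so 4 row(s) emitted.
- part_id=5: 3 matching b row(s), so 3 row(s) emitted.
- part_id=3: 3 matching b row(s), so 3 row(s) emitted.
Total: 16 matched + 1 padded = 17 rows.

17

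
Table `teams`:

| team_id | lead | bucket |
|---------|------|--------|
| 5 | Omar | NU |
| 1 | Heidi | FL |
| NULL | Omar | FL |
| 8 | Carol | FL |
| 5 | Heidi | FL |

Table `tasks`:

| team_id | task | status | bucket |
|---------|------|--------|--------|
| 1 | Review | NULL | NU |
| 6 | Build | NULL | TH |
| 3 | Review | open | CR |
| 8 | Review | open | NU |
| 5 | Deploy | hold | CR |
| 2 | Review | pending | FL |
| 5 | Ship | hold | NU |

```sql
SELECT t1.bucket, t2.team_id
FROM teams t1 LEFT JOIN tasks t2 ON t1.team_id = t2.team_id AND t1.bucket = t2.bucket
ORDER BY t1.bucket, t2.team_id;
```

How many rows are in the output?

5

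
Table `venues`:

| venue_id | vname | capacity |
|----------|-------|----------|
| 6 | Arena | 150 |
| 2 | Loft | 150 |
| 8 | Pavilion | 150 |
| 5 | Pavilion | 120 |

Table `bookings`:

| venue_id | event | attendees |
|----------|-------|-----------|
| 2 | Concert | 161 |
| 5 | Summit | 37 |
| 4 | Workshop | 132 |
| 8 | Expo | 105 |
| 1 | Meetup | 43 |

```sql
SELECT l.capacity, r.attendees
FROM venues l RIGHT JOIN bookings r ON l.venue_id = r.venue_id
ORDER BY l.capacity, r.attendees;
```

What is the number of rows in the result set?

5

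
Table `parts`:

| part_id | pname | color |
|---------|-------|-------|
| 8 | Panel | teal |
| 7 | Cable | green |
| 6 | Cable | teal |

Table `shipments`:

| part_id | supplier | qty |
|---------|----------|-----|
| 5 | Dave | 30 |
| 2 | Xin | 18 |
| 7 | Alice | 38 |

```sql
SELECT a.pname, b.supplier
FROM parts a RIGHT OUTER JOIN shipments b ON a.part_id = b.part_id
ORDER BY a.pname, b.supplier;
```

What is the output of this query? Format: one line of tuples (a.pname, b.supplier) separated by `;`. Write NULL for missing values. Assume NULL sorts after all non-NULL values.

(Cable, Alice); (NULL, Dave); (NULL, Xin)

RIGHT JOIN keeps every row from `shipments`; unmatched rows get NULL for `parts`'s columns.
Matching on a.part_id = b.part_id.
Matched pairs: 1; unmatched b rows kept: 2.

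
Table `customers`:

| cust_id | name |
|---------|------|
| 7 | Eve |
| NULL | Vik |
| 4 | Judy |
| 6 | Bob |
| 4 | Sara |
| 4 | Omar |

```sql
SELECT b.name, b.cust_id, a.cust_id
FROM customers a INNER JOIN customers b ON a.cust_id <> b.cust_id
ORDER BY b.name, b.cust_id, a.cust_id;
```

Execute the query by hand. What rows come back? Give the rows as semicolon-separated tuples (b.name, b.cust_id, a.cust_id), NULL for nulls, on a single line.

(Bob, 6, 4); (Bob, 6, 4); (Bob, 6, 4); (Bob, 6, 7); (Eve, 7, 4); (Eve, 7, 4); (Eve, 7, 4); (Eve, 7, 6); (Judy, 4, 6); (Judy, 4, 7); (Omar, 4, 6); (Omar, 4, 7); (Sara, 4, 6); (Sara, 4, 7)

INNER JOIN keeps only pairs where the ON condition holds.
Matching on a.cust_id <> b.cust_id. A NULL in a compared column never satisfies the condition.
- a (cust_id=7) pairs with 4 row(s) of b.
- a (cust_id=NULL) has no partner → excluded.
- a (cust_id=4) pairs with 2 row(s) of b.
- a (cust_id=6) pairs with 4 row(s) of b.
- a (cust_id=4) pairs with 2 row(s) of b.
- a (cust_id=4) pairs with 2 row(s) of b.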